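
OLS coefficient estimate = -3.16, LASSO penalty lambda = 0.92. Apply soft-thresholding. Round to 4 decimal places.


Check: |-3.16| = 3.16 vs lambda = 0.92.
Since |beta| > lambda, coefficient = sign(beta)*(|beta| - lambda) = -2.2400.
Soft-thresholded coefficient = -2.2400.

-2.2400


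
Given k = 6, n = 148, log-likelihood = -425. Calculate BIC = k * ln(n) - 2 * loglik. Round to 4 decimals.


k * ln(n) = 6 * ln(148) = 6 * 4.997212 = 29.983272.
-2 * loglik = -2 * (-425) = 850.
BIC = 29.983272 + 850 = 879.983272, which rounds to 879.9833.

879.9833


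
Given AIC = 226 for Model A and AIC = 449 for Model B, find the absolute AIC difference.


|AIC_A - AIC_B| = |226 - 449| = 223.
Model A is preferred (lower AIC).

223


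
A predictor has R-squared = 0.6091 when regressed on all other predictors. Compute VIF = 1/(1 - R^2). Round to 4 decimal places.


VIF = 1 / (1 - 0.6091).
= 1 / 0.3909 = 2.5582.

2.5582


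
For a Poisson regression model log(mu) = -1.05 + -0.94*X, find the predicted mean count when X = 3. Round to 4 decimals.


Compute eta = -1.05 + -0.94 * 3 = -3.8700.
Apply inverse link: mu = e^-3.8700 = 0.0209.

0.0209


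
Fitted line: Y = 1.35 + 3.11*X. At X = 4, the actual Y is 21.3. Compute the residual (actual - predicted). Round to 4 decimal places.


Fitted value at X = 4 is yhat = 1.35 + 3.11*4 = 13.7900.
Residual = 21.3 - 13.7900 = 7.5100.

7.5100


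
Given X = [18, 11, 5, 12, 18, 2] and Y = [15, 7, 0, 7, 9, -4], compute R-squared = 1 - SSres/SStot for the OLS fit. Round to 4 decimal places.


The fitted line is Y = -5.0787 + 0.9769*X.
SSres = 21.2176, SStot = 227.3333.
R^2 = 1 - SSres/SStot = 0.9067.

0.9067


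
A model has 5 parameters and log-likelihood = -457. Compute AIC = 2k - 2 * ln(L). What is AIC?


Compute:
2k = 2*5 = 10.
-2*loglik = -2*(-457) = 914.
AIC = 10 + 914 = 924.

924


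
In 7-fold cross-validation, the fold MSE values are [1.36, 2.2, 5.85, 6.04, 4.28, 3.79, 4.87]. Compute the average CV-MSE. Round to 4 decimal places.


Sum of fold MSEs = 28.3900.
Average = 28.3900 / 7 = 4.0557.

4.0557


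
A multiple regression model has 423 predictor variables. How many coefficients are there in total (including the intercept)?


Total coefficients = number of predictors + 1 (for the intercept).
= 423 + 1 = 424.

424


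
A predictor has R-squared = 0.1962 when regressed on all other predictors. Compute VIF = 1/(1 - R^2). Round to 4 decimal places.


Using VIF = 1/(1 - R^2_j):
1 - 0.1962 = 0.8038.
VIF = 1.2441.

1.2441


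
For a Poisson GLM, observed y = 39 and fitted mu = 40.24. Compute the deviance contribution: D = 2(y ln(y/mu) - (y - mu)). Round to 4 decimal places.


First: ln(39/40.24) = -0.031300.
Then: 39 * -0.031300 = -1.220700.
y - mu = 39 - 40.24 = -1.24.
D = 2(-1.220700 - -1.24) = 0.038600, which rounds to 0.0386.

0.0386


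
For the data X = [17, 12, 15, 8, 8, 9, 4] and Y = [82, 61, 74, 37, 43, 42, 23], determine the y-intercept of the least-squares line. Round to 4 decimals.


Compute b1 = 4.6901 from the OLS formula.
With xbar = 10.4286 and ybar = 51.7143, the intercept is:
b0 = 51.7143 - 4.6901 * 10.4286 = 2.8028.

2.8028


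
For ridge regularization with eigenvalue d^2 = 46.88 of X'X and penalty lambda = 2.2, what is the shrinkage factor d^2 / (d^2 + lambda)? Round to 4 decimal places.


Denominator = d^2 + lambda = 46.88 + 2.2 = 49.0800.
Shrinkage = 46.88 / 49.0800 = 0.9552.

0.9552


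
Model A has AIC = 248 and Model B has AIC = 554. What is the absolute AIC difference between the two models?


Absolute difference = |248 - 554| = 306.
The model with lower AIC (A) is preferred.

306


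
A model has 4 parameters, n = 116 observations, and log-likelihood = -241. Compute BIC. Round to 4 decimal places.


ln(116) = 4.753590.
k * ln(n) = 4 * 4.753590 = 19.014360.
-2L = 482.
BIC = 19.014360 + 482 = 501.014360, which rounds to 501.0144.

501.0144


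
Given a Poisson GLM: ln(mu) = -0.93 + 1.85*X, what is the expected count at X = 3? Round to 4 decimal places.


Compute eta = -0.93 + 1.85 * 3 = 4.6200.
Apply inverse link: mu = e^4.6200 = 101.4940.

101.4940


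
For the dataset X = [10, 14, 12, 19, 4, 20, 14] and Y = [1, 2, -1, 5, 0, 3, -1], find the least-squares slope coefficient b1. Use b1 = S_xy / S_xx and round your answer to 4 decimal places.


The sample means are xbar = 13.2857 and ybar = 1.2857.
Compute S_xx = 177.4286 and S_xy = 47.4286.
Slope b1 = S_xy / S_xx = 47.4286 / 177.4286 = 0.2673.

0.2673


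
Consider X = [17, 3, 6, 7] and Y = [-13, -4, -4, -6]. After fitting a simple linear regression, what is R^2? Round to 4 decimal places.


Fit the OLS line: b0 = -1.0700, b1 = -0.6885.
SSres = 2.2528.
SStot = 54.7500.
R^2 = 1 - 2.2528/54.7500 = 0.9589.

0.9589


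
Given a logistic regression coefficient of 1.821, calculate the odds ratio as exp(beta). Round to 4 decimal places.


The odds ratio is computed as:
OR = e^(1.821) = 6.1780.

6.1780


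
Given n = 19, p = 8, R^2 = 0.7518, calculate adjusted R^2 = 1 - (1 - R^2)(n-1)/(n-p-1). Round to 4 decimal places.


Adjusted R^2 = 1 - (1 - R^2) * (n-1)/(n-p-1).
(1 - R^2) = 0.2482.
(n-1)/(n-p-1) = 18/10.
(1 - R^2) * (n-1) = 0.2482 * 18 = 4.4676.
Divide by (n-p-1): 4.4676 / 10 = 0.4468.
Adj R^2 = 1 - 0.4468 = 0.5532.

0.5532


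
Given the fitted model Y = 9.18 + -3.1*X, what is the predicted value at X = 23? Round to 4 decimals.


Predicted value:
Y = 9.18 + (-3.1)(23) = 9.18 + -71.3000 = -62.1200.

-62.1200


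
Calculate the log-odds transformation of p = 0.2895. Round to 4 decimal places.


1 - p = 0.7105.
p/(1-p) = 0.4075.
logit = ln(0.4075) = -0.8978.

-0.8978


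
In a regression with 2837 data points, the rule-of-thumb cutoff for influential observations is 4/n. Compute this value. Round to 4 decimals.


Cook's distance cutoff = 4/n = 4/2837.
= 0.0014.

0.0014


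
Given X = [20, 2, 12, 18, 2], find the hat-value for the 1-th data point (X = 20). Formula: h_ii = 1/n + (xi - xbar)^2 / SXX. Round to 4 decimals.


Mean of X: xbar = 10.8000.
SXX = 292.8000.
For X = 20: h = 1/5 + (20 - 10.8000)^2/292.8000 = 0.4891.

0.4891


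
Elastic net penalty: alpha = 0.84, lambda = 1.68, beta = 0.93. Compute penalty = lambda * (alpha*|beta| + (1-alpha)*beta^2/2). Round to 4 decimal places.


alpha * |beta| = 0.84 * 0.93 = 0.7812.
(1-alpha) * beta^2/2 = 0.16 * 0.8649/2 = 0.0692.
Total = 1.68 * (0.7812 + 0.0692) = 1.4287.

1.4287


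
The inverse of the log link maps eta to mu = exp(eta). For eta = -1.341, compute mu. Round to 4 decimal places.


mu = exp(eta) = exp(-1.341).
= 0.2616.

0.2616


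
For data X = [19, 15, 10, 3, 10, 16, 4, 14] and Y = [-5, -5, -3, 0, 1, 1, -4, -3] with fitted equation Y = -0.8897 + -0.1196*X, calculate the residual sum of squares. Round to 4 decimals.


For each point, residual = actual - predicted.
Residuals: [-1.8379, -2.3163, -0.9143, 1.2485, 3.0857, 3.8033, -2.6319, -0.4359].
Sum of squared residuals = 42.2414.

42.2414


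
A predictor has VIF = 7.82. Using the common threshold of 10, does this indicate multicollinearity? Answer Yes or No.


Check: VIF = 7.82 vs threshold = 10.
Since 7.82 < 10, the answer is No.

No


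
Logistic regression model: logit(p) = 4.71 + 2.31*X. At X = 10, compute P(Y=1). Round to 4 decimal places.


Compute z = 4.71 + (2.31)(10) = 27.8100.
exp(-z) = 0.0000.
P = 1/(1 + 0.0000) = 1.0000.

1.0000


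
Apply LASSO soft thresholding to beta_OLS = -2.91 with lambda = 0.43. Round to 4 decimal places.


Check: |-2.91| = 2.91 vs lambda = 0.43.
Since |beta| > lambda, coefficient = sign(beta)*(|beta| - lambda) = -2.4800.
Soft-thresholded coefficient = -2.4800.

-2.4800


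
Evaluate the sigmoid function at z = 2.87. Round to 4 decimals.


exp(-2.8700) = 0.0567.
1 + exp(-z) = 1.0567.
sigmoid = 1/1.0567 = 0.9463.

0.9463


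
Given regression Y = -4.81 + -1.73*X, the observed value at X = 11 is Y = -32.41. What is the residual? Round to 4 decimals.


Compute yhat = -4.81 + (-1.73)(11) = -23.8400.
Residual = actual - predicted = -32.41 - -23.8400 = -8.5700.

-8.5700


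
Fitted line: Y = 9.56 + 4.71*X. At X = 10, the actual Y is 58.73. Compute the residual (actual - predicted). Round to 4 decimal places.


Compute yhat = 9.56 + (4.71)(10) = 56.6600.
Residual = actual - predicted = 58.73 - 56.6600 = 2.0700.

2.0700


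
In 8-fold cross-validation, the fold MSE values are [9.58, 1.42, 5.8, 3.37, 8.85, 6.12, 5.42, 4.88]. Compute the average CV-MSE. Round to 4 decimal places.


Total MSE across folds = 45.4400.
CV-MSE = 45.4400/8 = 5.6800.

5.6800


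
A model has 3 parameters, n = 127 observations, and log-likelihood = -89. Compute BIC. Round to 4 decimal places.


k * ln(n) = 3 * ln(127) = 3 * 4.844187 = 14.532561.
-2 * loglik = -2 * (-89) = 178.
BIC = 14.532561 + 178 = 192.532561, which rounds to 192.5326.

192.5326


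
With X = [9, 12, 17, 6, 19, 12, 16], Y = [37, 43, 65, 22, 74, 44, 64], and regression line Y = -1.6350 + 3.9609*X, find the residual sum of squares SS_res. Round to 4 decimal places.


For each point, residual = actual - predicted.
Residuals: [2.9869, -2.8958, -0.7003, -0.1304, 0.3779, -1.8958, 2.2606].
Sum of squared residuals = 26.6618.

26.6618


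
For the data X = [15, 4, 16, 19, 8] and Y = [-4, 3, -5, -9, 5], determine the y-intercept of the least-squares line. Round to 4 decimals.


Compute b1 = -0.8812 from the OLS formula.
With xbar = 12.4000 and ybar = -2.0000, the intercept is:
b0 = -2.0000 - -0.8812 * 12.4000 = 8.9269.

8.9269


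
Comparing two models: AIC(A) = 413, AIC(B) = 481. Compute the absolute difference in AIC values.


Absolute difference = |413 - 481| = 68.
The model with lower AIC (A) is preferred.

68


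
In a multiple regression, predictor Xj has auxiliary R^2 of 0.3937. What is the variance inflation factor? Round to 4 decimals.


Denominator: 1 - 0.3937 = 0.6063.
VIF = 1 / 0.6063 = 1.6493.

1.6493


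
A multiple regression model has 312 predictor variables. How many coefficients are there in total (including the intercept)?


Including the intercept, the model has 312 predictor coefficients + 1 intercept.
Total = 313.

313


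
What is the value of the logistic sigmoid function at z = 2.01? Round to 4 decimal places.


exp(-2.0100) = 0.1340.
1 + exp(-z) = 1.1340.
sigmoid = 1/1.1340 = 0.8818.

0.8818


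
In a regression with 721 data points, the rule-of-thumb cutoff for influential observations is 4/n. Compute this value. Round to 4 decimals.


The threshold is 4/n.
4/721 = 0.0055.

0.0055


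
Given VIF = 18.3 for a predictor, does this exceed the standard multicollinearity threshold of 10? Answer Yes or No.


The threshold is 10.
VIF = 18.3 is >= 10.
Multicollinearity indication: Yes.

Yes


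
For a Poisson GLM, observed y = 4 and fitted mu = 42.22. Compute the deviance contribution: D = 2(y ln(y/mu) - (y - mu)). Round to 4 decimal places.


First: ln(4/42.22) = -2.356600.
Then: 4 * -2.356600 = -9.426400.
y - mu = 4 - 42.22 = -38.22.
D = 2(-9.426400 - -38.22) = 57.587200, which rounds to 57.5872.

57.5872


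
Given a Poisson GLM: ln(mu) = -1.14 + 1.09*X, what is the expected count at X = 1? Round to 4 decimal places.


eta = -1.14 + 1.09 * 1 = -0.0500.
mu = exp(-0.0500) = 0.9512.

0.9512


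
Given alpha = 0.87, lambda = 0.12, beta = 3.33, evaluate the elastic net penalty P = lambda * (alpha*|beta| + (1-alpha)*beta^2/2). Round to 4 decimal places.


L1 component = 0.87 * |3.33| = 2.8971.
L2 component = 0.13 * 3.33^2 / 2 = 0.7208.
Penalty = 0.12 * (2.8971 + 0.7208) = 0.12 * 3.6179 = 0.4341.

0.4341


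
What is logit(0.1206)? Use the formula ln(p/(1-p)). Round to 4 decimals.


Compute the odds: 0.1206/0.8794 = 0.1371.
Take the natural log: ln(0.1371) = -1.9868.

-1.9868


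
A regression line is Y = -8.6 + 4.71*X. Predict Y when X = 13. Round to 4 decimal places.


Plug X = 13 into Y = -8.6 + 4.71*X:
Y = -8.6 + 61.2300 = 52.6300.

52.6300


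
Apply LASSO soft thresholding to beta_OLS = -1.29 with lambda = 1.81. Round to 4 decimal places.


Check: |-1.29| = 1.29 vs lambda = 1.81.
Since |beta| <= lambda, the coefficient is set to 0.
Soft-thresholded coefficient = 0.0000.

0.0000


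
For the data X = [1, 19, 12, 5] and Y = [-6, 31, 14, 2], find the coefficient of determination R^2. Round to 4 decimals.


Fit the OLS line: b0 = -8.4583, b1 = 2.0225.
SSres = 4.6543.
SStot = 776.7500.
R^2 = 1 - 4.6543/776.7500 = 0.9940.

0.9940


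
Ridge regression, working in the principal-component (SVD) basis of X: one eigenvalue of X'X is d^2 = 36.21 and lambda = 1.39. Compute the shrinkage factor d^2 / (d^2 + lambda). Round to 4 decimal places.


Denominator = d^2 + lambda = 36.21 + 1.39 = 37.6000.
Shrinkage = 36.21 / 37.6000 = 0.9630.

0.9630


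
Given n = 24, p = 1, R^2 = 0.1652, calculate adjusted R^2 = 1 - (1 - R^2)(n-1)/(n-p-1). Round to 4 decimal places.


Plug in: Adj R^2 = 1 - (1 - 0.1652) * 23/22.
= 1 - 0.8348 * 23/22
= 1 - 19.2004 / 22
= 1 - 0.8727 = 0.1273.

0.1273


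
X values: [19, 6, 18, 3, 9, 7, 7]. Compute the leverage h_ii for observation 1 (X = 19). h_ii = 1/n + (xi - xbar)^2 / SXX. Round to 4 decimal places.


Mean of X: xbar = 9.8571.
SXX = 228.8571.
For X = 19: h = 1/7 + (19 - 9.8571)^2/228.8571 = 0.5081.

0.5081


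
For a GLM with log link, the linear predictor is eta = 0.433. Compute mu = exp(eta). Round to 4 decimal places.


The inverse log link gives:
mu = exp(0.433) = 1.5419.

1.5419


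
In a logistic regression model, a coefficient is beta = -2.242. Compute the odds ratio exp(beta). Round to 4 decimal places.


exp(-2.242) = 0.1062.
So the odds ratio is 0.1062.

0.1062


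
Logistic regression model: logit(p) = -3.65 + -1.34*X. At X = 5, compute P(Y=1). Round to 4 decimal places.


Compute z = -3.65 + (-1.34)(5) = -10.3500.
exp(-z) = 31257.0428.
P = 1/(1 + 31257.0428) = 0.0000.

0.0000


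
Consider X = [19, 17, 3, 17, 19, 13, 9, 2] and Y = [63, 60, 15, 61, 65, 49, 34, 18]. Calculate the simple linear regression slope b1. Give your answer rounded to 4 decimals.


The sample means are xbar = 12.3750 and ybar = 45.6250.
Compute S_xx = 337.8750 and S_xy = 996.1250.
Slope b1 = S_xy / S_xx = 996.1250 / 337.8750 = 2.9482.

2.9482


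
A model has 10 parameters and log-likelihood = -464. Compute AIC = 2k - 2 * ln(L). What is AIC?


AIC = 2k - 2*loglik = 2(10) - 2(-464).
= 20 + 928 = 948.

948


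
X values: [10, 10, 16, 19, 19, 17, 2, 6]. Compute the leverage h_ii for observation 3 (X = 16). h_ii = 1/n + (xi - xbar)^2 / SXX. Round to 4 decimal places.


Mean of X: xbar = 12.3750.
SXX = 281.8750.
For X = 16: h = 1/8 + (16 - 12.3750)^2/281.8750 = 0.1716.

0.1716


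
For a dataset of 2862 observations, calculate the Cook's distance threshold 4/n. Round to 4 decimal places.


Cook's distance cutoff = 4/n = 4/2862.
= 0.0014.

0.0014


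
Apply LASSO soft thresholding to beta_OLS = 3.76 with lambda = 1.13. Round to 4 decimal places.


Check: |3.76| = 3.76 vs lambda = 1.13.
Since |beta| > lambda, coefficient = sign(beta)*(|beta| - lambda) = 2.6300.
Soft-thresholded coefficient = 2.6300.

2.6300


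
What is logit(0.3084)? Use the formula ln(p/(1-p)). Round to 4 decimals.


Compute the odds: 0.3084/0.6916 = 0.4459.
Take the natural log: ln(0.4459) = -0.8076.

-0.8076


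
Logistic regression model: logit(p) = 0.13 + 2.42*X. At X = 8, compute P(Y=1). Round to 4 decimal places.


Compute z = 0.13 + (2.42)(8) = 19.4900.
exp(-z) = 0.0000.
P = 1/(1 + 0.0000) = 1.0000.

1.0000


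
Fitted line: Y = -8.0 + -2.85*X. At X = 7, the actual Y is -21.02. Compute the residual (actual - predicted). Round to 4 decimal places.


Fitted value at X = 7 is yhat = -8.0 + -2.85*7 = -27.9500.
Residual = -21.02 - -27.9500 = 6.9300.

6.9300


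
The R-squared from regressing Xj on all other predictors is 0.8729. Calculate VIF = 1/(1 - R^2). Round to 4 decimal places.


VIF = 1 / (1 - 0.8729).
= 1 / 0.1271 = 7.8678.

7.8678


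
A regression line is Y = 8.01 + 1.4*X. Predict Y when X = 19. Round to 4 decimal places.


Predicted value:
Y = 8.01 + (1.4)(19) = 8.01 + 26.6000 = 34.6100.

34.6100


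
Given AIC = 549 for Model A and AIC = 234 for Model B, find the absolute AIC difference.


Compute |549 - 234| = 315.
Model B has the smaller AIC.

315


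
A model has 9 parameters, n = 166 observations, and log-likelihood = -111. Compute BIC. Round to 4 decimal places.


k * ln(n) = 9 * ln(166) = 9 * 5.111988 = 46.007892.
-2 * loglik = -2 * (-111) = 222.
BIC = 46.007892 + 222 = 268.007892, which rounds to 268.0079.

268.0079


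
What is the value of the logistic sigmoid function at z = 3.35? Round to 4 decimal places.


Compute exp(-3.3500) = 0.0351.
Sigmoid = 1 / (1 + 0.0351) = 1 / 1.0351 = 0.9661.

0.9661


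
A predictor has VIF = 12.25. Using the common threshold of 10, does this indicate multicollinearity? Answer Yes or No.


The threshold is 10.
VIF = 12.25 is >= 10.
Multicollinearity indication: Yes.

Yes


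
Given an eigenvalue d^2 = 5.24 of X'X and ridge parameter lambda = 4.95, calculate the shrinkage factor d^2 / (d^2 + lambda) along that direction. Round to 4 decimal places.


Compute the denominator: 5.24 + 4.95 = 10.1900.
Shrinkage factor = 5.24 / 10.1900 = 0.5142.

0.5142


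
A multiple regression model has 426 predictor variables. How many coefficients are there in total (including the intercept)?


Each predictor gets one coefficient, plus one intercept.
Total parameters = 426 + 1 = 427.

427


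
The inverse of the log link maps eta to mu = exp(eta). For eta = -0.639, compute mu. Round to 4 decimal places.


Apply the inverse link:
mu = e^-0.639 = 0.5278.

0.5278


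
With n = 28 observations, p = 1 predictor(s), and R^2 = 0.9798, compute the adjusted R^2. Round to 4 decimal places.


Adjusted R^2 = 1 - (1 - R^2) * (n-1)/(n-p-1).
(1 - R^2) = 0.0202.
(n-1)/(n-p-1) = 27/26.
(1 - R^2) * (n-1) = 0.0202 * 27 = 0.5454.
Divide by (n-p-1): 0.5454 / 26 = 0.0210.
Adj R^2 = 1 - 0.0210 = 0.9790.

0.9790


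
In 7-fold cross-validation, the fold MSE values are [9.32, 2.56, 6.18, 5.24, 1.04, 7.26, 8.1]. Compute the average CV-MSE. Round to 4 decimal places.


Sum of fold MSEs = 39.7000.
Average = 39.7000 / 7 = 5.6714.

5.6714


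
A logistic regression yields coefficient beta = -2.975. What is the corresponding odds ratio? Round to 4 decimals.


The odds ratio is computed as:
OR = e^(-2.975) = 0.0510.

0.0510


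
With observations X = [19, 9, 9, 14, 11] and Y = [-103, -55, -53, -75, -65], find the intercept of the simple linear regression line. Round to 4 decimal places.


The slope is b1 = -4.7978.
Sample means are xbar = 12.4000 and ybar = -70.2000.
Intercept: b0 = -70.2000 - (-4.7978)(12.4000) = -10.7079.

-10.7079


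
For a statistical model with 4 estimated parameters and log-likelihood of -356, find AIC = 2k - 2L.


AIC = 2*4 - 2*(-356).
= 8 + 712 = 720.

720


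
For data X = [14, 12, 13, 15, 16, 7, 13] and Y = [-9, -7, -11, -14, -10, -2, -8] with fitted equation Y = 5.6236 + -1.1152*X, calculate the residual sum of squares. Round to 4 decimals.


Predicted values from Y = 5.6236 + -1.1152*X.
Residuals: [0.9892, 0.7588, -2.1260, -2.8956, 2.2196, 0.1828, 0.8740].
SSres = 20.1826.

20.1826


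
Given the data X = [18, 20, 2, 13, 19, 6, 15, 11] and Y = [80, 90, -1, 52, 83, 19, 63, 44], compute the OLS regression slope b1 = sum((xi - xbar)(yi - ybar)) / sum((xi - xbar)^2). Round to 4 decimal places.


Calculate xbar = 13.0000, ybar = 53.7500.
S_xx = 288.0000, S_xy = 1444.0000.
Using b1 = S_xy / S_xx = 1444.0000 / 288.0000, we get b1 = 5.0139.

5.0139


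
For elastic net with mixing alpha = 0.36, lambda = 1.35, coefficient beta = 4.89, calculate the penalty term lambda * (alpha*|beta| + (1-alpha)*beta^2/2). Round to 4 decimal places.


alpha * |beta| = 0.36 * 4.89 = 1.7604.
(1-alpha) * beta^2/2 = 0.64 * 23.9121/2 = 7.6519.
Total = 1.35 * (1.7604 + 7.6519) = 12.7066.

12.7066


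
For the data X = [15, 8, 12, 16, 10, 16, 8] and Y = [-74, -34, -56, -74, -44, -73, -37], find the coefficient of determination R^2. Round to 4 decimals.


The fitted line is Y = 4.3532 + -4.9703*X.
SSres = 27.3606, SStot = 1926.0000.
R^2 = 1 - SSres/SStot = 0.9858.

0.9858


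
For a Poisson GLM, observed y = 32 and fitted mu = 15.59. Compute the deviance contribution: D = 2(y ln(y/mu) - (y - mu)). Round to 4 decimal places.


Compute y*ln(y/mu) = 32*ln(32/15.59) = 32*0.719106 = 23.011392.
y - mu = 16.41.
D = 2*(23.011392 - (16.41)) = 13.202784, which rounds to 13.2028.

13.2028


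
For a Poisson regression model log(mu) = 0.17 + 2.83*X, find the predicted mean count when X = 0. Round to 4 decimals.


eta = 0.17 + 2.83 * 0 = 0.1700.
mu = exp(0.1700) = 1.1853.

1.1853


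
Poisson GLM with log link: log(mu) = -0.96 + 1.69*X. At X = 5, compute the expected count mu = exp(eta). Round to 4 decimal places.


Compute eta = -0.96 + 1.69 * 5 = 7.4900.
Apply inverse link: mu = e^7.4900 = 1790.0521.

1790.0521


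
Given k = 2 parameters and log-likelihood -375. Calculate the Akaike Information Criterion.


Compute:
2k = 2*2 = 4.
-2*loglik = -2*(-375) = 750.
AIC = 4 + 750 = 754.

754


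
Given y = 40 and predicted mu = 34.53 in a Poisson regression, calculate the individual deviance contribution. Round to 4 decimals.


y/mu = 40/34.53 = 1.158413 (approx.), and ln(40/34.53) = 0.147051.
y * ln(y/mu) = 40 * 0.147051 = 5.882040.
y - mu = 5.47.
D = 2 * (5.882040 - 5.47) = 0.824080, which rounds to 0.8241.

0.8241


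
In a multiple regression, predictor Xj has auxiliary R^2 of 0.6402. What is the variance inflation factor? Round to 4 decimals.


Denominator: 1 - 0.6402 = 0.3598.
VIF = 1 / 0.3598 = 2.7793.

2.7793


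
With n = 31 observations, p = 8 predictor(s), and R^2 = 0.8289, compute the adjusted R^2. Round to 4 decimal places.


Adjusted R^2 = 1 - (1 - R^2) * (n-1)/(n-p-1).
(1 - R^2) = 0.1711.
(n-1)/(n-p-1) = 30/22.
(1 - R^2) * (n-1) = 0.1711 * 30 = 5.1330.
Divide by (n-p-1): 5.1330 / 22 = 0.2333.
Adj R^2 = 1 - 0.2333 = 0.7667.

0.7667


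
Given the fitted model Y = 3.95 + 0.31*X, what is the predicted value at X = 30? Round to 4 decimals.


Plug X = 30 into Y = 3.95 + 0.31*X:
Y = 3.95 + 9.3000 = 13.2500.

13.2500


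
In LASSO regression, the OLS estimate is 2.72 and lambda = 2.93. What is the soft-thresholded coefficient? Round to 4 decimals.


Check: |2.72| = 2.72 vs lambda = 2.93.
Since |beta| <= lambda, the coefficient is set to 0.
Soft-thresholded coefficient = 0.0000.

0.0000


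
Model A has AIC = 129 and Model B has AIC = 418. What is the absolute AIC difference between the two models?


Absolute difference = |129 - 418| = 289.
The model with lower AIC (A) is preferred.

289


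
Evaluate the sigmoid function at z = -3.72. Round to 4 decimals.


exp(3.7200) = 41.2644.
1 + exp(-z) = 42.2644.
sigmoid = 1/42.2644 = 0.0237.

0.0237


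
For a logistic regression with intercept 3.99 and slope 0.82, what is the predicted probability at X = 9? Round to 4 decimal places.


Linear predictor: z = 3.99 + 0.82 * 9 = 11.3700.
P = 1/(1 + exp(-11.3700)) = 1/(1 + 0.0000) = 1.0000.

1.0000


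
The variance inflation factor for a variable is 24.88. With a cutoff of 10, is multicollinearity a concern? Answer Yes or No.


Check: VIF = 24.88 vs threshold = 10.
Since 24.88 >= 10, the answer is Yes.

Yes


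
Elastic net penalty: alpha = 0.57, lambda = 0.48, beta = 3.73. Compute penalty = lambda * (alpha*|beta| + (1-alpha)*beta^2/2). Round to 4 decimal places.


L1 component = 0.57 * |3.73| = 2.1261.
L2 component = 0.43 * 3.73^2 / 2 = 2.9913.
Penalty = 0.48 * (2.1261 + 2.9913) = 0.48 * 5.1174 = 2.4563.

2.4563


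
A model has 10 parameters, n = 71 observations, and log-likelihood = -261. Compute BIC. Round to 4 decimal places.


k * ln(n) = 10 * ln(71) = 10 * 4.262680 = 42.626800.
-2 * loglik = -2 * (-261) = 522.
BIC = 42.626800 + 522 = 564.626800, which rounds to 564.6268.

564.6268


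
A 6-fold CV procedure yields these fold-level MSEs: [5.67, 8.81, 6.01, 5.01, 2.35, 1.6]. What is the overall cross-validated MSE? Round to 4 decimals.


Sum of fold MSEs = 29.4500.
Average = 29.4500 / 6 = 4.9083.

4.9083


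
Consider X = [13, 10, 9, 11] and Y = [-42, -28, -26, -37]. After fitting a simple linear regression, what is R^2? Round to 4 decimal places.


After computing the OLS fit (b0=12.5143, b1=-4.2571):
SSres = 12.1714, SStot = 170.7500.
R^2 = 1 - 12.1714/170.7500 = 0.9287.

0.9287


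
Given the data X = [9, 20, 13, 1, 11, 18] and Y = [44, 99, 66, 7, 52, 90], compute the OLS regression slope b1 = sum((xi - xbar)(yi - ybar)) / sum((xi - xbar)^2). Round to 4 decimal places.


Calculate xbar = 12.0000, ybar = 59.6667.
S_xx = 232.0000, S_xy = 1137.0000.
Using b1 = S_xy / S_xx = 1137.0000 / 232.0000, we get b1 = 4.9009.

4.9009


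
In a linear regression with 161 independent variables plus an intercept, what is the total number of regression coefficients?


Total coefficients = number of predictors + 1 (for the intercept).
= 161 + 1 = 162.

162


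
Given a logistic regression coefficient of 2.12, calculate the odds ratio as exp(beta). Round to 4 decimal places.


The odds ratio is computed as:
OR = e^(2.12) = 8.3311.

8.3311


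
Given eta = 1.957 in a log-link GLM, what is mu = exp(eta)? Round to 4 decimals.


mu = exp(eta) = exp(1.957).
= 7.0781.

7.0781


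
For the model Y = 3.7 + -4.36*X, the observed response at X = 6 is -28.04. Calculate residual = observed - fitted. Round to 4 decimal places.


Compute yhat = 3.7 + (-4.36)(6) = -22.4600.
Residual = actual - predicted = -28.04 - -22.4600 = -5.5800.

-5.5800


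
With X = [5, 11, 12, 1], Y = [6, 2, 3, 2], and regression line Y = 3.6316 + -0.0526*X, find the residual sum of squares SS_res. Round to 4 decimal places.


For each point, residual = actual - predicted.
Residuals: [2.6314, -1.0530, -0.0004, -1.5790].
Sum of squared residuals = 10.5263.

10.5263


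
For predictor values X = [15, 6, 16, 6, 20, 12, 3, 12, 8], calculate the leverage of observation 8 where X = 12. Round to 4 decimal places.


Compute xbar = 10.8889 with n = 9 observations.
SXX = 246.8889.
Leverage = 1/9 + (12 - 10.8889)^2/246.8889 = 0.1161.

0.1161


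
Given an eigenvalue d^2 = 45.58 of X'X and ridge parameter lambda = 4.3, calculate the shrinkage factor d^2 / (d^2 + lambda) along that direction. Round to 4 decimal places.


d^2 + lambda = 45.58 + 4.3 = 49.8800.
Shrinkage factor = 45.58/49.8800 = 0.9138.

0.9138


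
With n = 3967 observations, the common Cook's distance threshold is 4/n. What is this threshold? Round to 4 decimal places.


Cook's distance cutoff = 4/n = 4/3967.
= 0.0010.

0.0010


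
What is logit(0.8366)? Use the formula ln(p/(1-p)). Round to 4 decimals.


The odds are p/(1-p) = 0.8366 / 0.1634 = 5.1200.
logit(p) = ln(5.1200) = 1.6331.

1.6331


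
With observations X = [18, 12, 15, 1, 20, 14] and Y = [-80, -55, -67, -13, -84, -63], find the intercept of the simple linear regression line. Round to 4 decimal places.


The slope is b1 = -3.8209.
Sample means are xbar = 13.3333 and ybar = -60.3333.
Intercept: b0 = -60.3333 - (-3.8209)(13.3333) = -9.3881.

-9.3881


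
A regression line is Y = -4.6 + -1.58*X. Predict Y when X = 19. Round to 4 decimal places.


Substitute X = 19 into the equation:
Y = -4.6 + -1.58 * 19 = -4.6 + -30.0200 = -34.6200.

-34.6200


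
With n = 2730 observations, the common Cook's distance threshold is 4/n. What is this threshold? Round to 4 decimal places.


Cook's distance cutoff = 4/n = 4/2730.
= 0.0015.

0.0015


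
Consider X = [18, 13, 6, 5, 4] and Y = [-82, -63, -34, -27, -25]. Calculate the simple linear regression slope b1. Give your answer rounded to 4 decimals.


The sample means are xbar = 9.2000 and ybar = -46.2000.
Compute S_xx = 146.8000 and S_xy = -608.8000.
Slope b1 = S_xy / S_xx = -608.8000 / 146.8000 = -4.1471.

-4.1471


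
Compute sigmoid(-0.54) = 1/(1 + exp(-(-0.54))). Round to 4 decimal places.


Compute exp(0.5400) = 1.7160.
Sigmoid = 1 / (1 + 1.7160) = 1 / 2.7160 = 0.3682.

0.3682


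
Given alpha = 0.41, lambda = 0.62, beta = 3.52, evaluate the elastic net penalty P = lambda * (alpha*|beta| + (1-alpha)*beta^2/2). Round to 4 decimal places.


alpha * |beta| = 0.41 * 3.52 = 1.4432.
(1-alpha) * beta^2/2 = 0.59 * 12.3904/2 = 3.6552.
Total = 0.62 * (1.4432 + 3.6552) = 3.1610.

3.1610


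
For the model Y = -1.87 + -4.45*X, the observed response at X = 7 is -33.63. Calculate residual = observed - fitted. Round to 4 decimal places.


Compute yhat = -1.87 + (-4.45)(7) = -33.0200.
Residual = actual - predicted = -33.63 - -33.0200 = -0.6100.

-0.6100


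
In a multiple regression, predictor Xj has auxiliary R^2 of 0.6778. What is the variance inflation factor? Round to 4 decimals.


VIF = 1 / (1 - 0.6778).
= 1 / 0.3222 = 3.1037.

3.1037


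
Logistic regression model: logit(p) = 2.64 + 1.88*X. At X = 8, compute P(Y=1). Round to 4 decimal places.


Compute z = 2.64 + (1.88)(8) = 17.6800.
exp(-z) = 0.0000.
P = 1/(1 + 0.0000) = 1.0000.

1.0000


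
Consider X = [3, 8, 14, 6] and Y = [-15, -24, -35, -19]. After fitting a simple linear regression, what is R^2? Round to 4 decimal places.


After computing the OLS fit (b0=-8.8571, b1=-1.8571):
SSres = 1.4286, SStot = 224.7500.
R^2 = 1 - 1.4286/224.7500 = 0.9936.

0.9936


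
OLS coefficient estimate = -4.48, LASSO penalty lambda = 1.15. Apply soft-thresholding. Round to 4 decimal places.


Check: |-4.48| = 4.48 vs lambda = 1.15.
Since |beta| > lambda, coefficient = sign(beta)*(|beta| - lambda) = -3.3300.
Soft-thresholded coefficient = -3.3300.

-3.3300


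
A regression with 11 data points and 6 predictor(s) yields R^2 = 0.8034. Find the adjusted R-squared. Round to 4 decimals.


Using the formula:
(1 - 0.8034) = 0.1966.
Multiply by 10/4: 0.1966 * 10 = 1.9660, then 1.9660 / 4 = 0.4915.
Adj R^2 = 1 - 0.4915 = 0.5085.

0.5085


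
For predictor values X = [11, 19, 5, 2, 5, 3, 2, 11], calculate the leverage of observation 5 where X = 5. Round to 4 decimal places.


Mean of X: xbar = 7.2500.
SXX = 249.5000.
For X = 5: h = 1/8 + (5 - 7.2500)^2/249.5000 = 0.1453.

0.1453


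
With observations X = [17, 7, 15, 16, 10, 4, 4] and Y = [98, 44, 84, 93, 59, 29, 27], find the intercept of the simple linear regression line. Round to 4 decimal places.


The slope is b1 = 5.3238.
Sample means are xbar = 10.4286 and ybar = 62.0000.
Intercept: b0 = 62.0000 - (5.3238)(10.4286) = 6.4804.

6.4804


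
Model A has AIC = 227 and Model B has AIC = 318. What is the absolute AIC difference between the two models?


Compute |227 - 318| = 91.
Model A has the smaller AIC.

91


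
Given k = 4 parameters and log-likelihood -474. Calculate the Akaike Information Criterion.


AIC = 2*4 - 2*(-474).
= 8 + 948 = 956.

956


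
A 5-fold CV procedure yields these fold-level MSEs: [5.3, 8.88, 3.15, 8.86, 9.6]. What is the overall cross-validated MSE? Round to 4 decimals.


Total MSE across folds = 35.7900.
CV-MSE = 35.7900/5 = 7.1580.

7.1580


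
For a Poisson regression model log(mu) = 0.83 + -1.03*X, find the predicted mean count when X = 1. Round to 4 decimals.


Compute eta = 0.83 + -1.03 * 1 = -0.2000.
Apply inverse link: mu = e^-0.2000 = 0.8187.

0.8187


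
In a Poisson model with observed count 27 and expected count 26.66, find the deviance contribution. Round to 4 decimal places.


y/mu = 27/26.66 = 1.012753 (approx.), and ln(27/26.66) = 0.012673.
y * ln(y/mu) = 27 * 0.012673 = 0.342171.
y - mu = 0.34.
D = 2 * (0.342171 - 0.34) = 0.004342, which rounds to 0.0043.

0.0043


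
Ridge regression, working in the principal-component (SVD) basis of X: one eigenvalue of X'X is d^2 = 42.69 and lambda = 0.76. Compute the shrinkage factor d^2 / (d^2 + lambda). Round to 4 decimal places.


Compute the denominator: 42.69 + 0.76 = 43.4500.
Shrinkage factor = 42.69 / 43.4500 = 0.9825.

0.9825


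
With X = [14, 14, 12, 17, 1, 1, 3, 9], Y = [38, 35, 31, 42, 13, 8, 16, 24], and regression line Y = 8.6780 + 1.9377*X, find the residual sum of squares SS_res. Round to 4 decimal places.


Compute predicted values, then residuals = yi - yhat_i.
Residuals: [2.1942, -0.8058, -0.9304, 0.3811, 2.3843, -2.6157, 1.5089, -2.1173].
SSres = sum(residual^2) = 25.7612.

25.7612


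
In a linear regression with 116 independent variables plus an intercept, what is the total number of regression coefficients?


Including the intercept, the model has 116 predictor coefficients + 1 intercept.
Total = 117.

117


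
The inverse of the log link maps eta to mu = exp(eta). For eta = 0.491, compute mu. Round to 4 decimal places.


mu = exp(eta) = exp(0.491).
= 1.6339.

1.6339


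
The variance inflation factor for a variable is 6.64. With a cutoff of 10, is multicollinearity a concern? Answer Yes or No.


Compare VIF = 6.64 to the threshold of 10.
6.64 < 10, so the answer is No.

No


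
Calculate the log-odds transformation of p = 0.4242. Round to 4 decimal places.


The odds are p/(1-p) = 0.4242 / 0.5758 = 0.7367.
logit(p) = ln(0.7367) = -0.3056.

-0.3056


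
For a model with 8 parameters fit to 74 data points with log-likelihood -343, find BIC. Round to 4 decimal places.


k * ln(n) = 8 * ln(74) = 8 * 4.304065 = 34.432520.
-2 * loglik = -2 * (-343) = 686.
BIC = 34.432520 + 686 = 720.432520, which rounds to 720.4325.

720.4325


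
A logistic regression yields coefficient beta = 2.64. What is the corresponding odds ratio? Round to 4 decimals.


exp(2.64) = 14.0132.
So the odds ratio is 14.0132.

14.0132


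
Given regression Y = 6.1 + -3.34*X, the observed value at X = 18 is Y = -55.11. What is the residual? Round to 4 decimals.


Fitted value at X = 18 is yhat = 6.1 + -3.34*18 = -54.0200.
Residual = -55.11 - -54.0200 = -1.0900.

-1.0900


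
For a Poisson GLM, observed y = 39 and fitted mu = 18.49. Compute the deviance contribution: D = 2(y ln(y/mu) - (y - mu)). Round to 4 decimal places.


y/mu = 39/18.49 = 2.109248 (approx.), and ln(39/18.49) = 0.746332.
y * ln(y/mu) = 39 * 0.746332 = 29.106948.
y - mu = 20.51.
D = 2 * (29.106948 - 20.51) = 17.193896, which rounds to 17.1939.

17.1939


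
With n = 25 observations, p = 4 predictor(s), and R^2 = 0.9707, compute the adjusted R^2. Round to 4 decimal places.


Using the formula:
(1 - 0.9707) = 0.0293.
Multiply by 24/20: 0.0293 * 24 = 0.7032, then 0.7032 / 20 = 0.0352.
Adj R^2 = 1 - 0.0352 = 0.9648.

0.9648


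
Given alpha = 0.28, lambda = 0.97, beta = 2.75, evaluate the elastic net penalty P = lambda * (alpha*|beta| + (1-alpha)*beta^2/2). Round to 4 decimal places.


L1 component = 0.28 * |2.75| = 0.7700.
L2 component = 0.72 * 2.75^2 / 2 = 2.7225.
Penalty = 0.97 * (0.7700 + 2.7225) = 0.97 * 3.4925 = 3.3877.

3.3877


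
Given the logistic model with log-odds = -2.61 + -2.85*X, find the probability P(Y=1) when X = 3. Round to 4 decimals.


z = -2.61 + -2.85 * 3 = -11.1600.
Sigmoid: P = 1 / (1 + exp(11.1600)) = 0.0000.

0.0000


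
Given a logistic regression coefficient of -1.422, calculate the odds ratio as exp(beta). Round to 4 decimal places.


Odds ratio = exp(beta) = exp(-1.422).
= 0.2412.

0.2412


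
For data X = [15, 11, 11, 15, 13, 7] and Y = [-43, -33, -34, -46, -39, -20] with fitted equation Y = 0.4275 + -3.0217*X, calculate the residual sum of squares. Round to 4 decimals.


Predicted values from Y = 0.4275 + -3.0217*X.
Residuals: [1.8980, -0.1888, -1.1888, -1.1020, -0.1454, 0.7244].
SSres = 6.8116.

6.8116


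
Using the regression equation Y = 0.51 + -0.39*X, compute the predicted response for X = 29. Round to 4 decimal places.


Plug X = 29 into Y = 0.51 + -0.39*X:
Y = 0.51 + -11.3100 = -10.8000.

-10.8000


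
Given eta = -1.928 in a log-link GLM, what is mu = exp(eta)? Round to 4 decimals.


mu = exp(eta) = exp(-1.928).
= 0.1454.

0.1454


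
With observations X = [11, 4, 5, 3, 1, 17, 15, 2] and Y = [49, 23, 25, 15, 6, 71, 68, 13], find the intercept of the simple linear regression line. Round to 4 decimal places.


First find the slope: b1 = 4.0909.
Means: xbar = 7.2500, ybar = 33.7500.
b0 = ybar - b1 * xbar = 33.7500 - 4.0909 * 7.2500 = 4.0909.

4.0909


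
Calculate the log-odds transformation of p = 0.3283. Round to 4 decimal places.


Compute the odds: 0.3283/0.6717 = 0.4888.
Take the natural log: ln(0.4888) = -0.7159.

-0.7159


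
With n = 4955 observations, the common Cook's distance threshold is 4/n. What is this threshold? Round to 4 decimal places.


Using the rule of thumb:
Threshold = 4 / 4955 = 0.0008.

0.0008


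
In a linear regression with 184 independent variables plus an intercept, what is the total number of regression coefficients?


Including the intercept, the model has 184 predictor coefficients + 1 intercept.
Total = 185.

185


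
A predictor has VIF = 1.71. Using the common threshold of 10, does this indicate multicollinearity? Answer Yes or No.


Check: VIF = 1.71 vs threshold = 10.
Since 1.71 < 10, the answer is No.

No


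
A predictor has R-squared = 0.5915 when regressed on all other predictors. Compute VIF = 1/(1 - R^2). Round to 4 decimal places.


Using VIF = 1/(1 - R^2_j):
1 - 0.5915 = 0.4085.
VIF = 2.4480.

2.4480


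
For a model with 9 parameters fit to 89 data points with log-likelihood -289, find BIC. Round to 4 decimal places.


ln(89) = 4.488636.
k * ln(n) = 9 * 4.488636 = 40.397724.
-2L = 578.
BIC = 40.397724 + 578 = 618.397724, which rounds to 618.3977.

618.3977


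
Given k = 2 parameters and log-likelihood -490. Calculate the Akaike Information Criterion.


AIC = 2*2 - 2*(-490).
= 4 + 980 = 984.

984


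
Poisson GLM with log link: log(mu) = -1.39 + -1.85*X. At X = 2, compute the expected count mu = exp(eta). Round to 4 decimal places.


Linear predictor: eta = -1.39 + (-1.85)(2) = -5.0900.
Expected count: mu = exp(-5.0900) = 0.0062.

0.0062


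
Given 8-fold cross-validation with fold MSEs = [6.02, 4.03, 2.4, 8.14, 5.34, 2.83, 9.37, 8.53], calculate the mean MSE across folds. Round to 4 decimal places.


Total MSE across folds = 46.6600.
CV-MSE = 46.6600/8 = 5.8325.

5.8325


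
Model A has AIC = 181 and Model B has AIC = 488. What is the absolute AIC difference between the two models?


Compute |181 - 488| = 307.
Model A has the smaller AIC.

307


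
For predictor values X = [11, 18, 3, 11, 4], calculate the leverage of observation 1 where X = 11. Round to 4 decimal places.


n = 5, xbar = 9.4000.
SXX = sum((xi - xbar)^2) = 149.2000.
h = 1/5 + (11 - 9.4000)^2 / 149.2000 = 0.2172.

0.2172


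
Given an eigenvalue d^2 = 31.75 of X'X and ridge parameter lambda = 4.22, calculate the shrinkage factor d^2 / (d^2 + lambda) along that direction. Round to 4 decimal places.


Compute the denominator: 31.75 + 4.22 = 35.9700.
Shrinkage factor = 31.75 / 35.9700 = 0.8827.

0.8827


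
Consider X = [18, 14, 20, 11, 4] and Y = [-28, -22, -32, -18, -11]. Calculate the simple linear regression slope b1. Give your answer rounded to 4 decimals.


First compute the means: xbar = 13.4000, ybar = -22.2000.
Then S_xx = sum((xi - xbar)^2) = 159.2000.
S_xy = sum((xi - xbar)(yi - ybar)) = -206.6000.
b1 = S_xy / S_xx = -206.6000 / 159.2000 = -1.2977.

-1.2977


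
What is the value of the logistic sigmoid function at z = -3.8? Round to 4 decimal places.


exp(3.8000) = 44.7012.
1 + exp(-z) = 45.7012.
sigmoid = 1/45.7012 = 0.0219.

0.0219


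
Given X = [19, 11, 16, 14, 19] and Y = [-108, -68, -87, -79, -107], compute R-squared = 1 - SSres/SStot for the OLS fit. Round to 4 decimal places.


After computing the OLS fit (b0=-9.8547, b1=-5.0598):
SSres = 28.6325, SStot = 1226.8000.
R^2 = 1 - 28.6325/1226.8000 = 0.9767.

0.9767
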